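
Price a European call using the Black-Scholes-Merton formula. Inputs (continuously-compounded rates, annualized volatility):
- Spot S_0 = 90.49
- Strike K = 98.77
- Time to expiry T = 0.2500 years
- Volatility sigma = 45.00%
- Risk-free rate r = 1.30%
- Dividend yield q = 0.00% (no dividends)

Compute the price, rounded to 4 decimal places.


Answer: Price = 5.0664

Derivation:
d1 = (ln(S/K) + (r - q + 0.5*sigma^2) * T) / (sigma * sqrt(T)) = -0.26218697
d2 = d1 - sigma * sqrt(T) = -0.48718697
exp(-rT) = 0.99675528; exp(-qT) = 1.00000000
C = S_0 * exp(-qT) * N(d1) - K * exp(-rT) * N(d2)
N(d1) = 0.39658865; N(d2) = 0.31306292
C = 90.4900 * 1.00000000 * 0.39658865 - 98.7700 * 0.99675528 * 0.31306292 = 5.0664


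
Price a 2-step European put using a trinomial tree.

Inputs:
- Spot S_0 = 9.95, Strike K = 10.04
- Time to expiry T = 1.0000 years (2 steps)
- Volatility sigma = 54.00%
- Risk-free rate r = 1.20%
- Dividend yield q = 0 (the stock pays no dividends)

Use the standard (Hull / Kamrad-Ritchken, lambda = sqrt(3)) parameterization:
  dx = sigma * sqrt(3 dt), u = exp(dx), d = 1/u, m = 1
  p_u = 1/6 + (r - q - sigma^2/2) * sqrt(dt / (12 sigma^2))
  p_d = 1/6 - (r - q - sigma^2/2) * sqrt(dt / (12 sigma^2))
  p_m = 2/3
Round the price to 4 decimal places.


Answer: Price = V(0,0) = 1.7922

Derivation:
dt = T/N = 0.500000; dx = sigma*sqrt(3*dt) = 0.661362
u = exp(dx) = 1.937430; d = 1/u = 0.516148
p_u = 0.116089, p_m = 0.666667, p_d = 0.217244
Discount per step: exp(-r*dt) = 0.994018
Stock lattice S(k, j) with j the centered position index:
  k=0: S(0,+0) = 9.9500
  k=1: S(1,-1) = 5.1357; S(1,+0) = 9.9500; S(1,+1) = 19.2774
  k=2: S(2,-2) = 2.6508; S(2,-1) = 5.1357; S(2,+0) = 9.9500; S(2,+1) = 19.2774; S(2,+2) = 37.3487
Terminal payoffs V(N, j) = max(K - S_T, 0):
  V(2,-2) = 7.389235; V(2,-1) = 4.904330; V(2,+0) = 0.090000; V(2,+1) = 0.000000; V(2,+2) = 0.000000
Backward induction: V(k, j) = exp(-r*dt) * [p_u * V(k+1, j+1) + p_m * V(k+1, j) + p_d * V(k+1, j-1)]
  V(1,-1) = exp(-r*dt) * [p_u*0.090000 + p_m*4.904330 + p_d*7.389235] = 4.856045
  V(1,+0) = exp(-r*dt) * [p_u*0.000000 + p_m*0.090000 + p_d*4.904330] = 1.118704
  V(1,+1) = exp(-r*dt) * [p_u*0.000000 + p_m*0.000000 + p_d*0.090000] = 0.019435
  V(0,+0) = exp(-r*dt) * [p_u*0.019435 + p_m*1.118704 + p_d*4.856045] = 1.792221


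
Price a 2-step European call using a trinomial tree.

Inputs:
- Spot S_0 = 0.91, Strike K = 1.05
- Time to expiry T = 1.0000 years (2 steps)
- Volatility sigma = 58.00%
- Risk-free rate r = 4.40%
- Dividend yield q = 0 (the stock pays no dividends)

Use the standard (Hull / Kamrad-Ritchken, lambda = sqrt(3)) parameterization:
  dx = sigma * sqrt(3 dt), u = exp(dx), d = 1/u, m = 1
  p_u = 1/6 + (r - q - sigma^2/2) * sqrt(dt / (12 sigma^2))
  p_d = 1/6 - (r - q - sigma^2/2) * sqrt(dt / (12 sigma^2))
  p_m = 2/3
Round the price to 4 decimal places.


dt = T/N = 0.500000; dx = sigma*sqrt(3*dt) = 0.710352
u = exp(dx) = 2.034707; d = 1/u = 0.491471
p_u = 0.122956, p_m = 0.666667, p_d = 0.210377
Discount per step: exp(-r*dt) = 0.978240
Stock lattice S(k, j) with j the centered position index:
  k=0: S(0,+0) = 0.9100
  k=1: S(1,-1) = 0.4472; S(1,+0) = 0.9100; S(1,+1) = 1.8516
  k=2: S(2,-2) = 0.2198; S(2,-1) = 0.4472; S(2,+0) = 0.9100; S(2,+1) = 1.8516; S(2,+2) = 3.7674
Terminal payoffs V(N, j) = max(S_T - K, 0):
  V(2,-2) = 0.000000; V(2,-1) = 0.000000; V(2,+0) = 0.000000; V(2,+1) = 0.801584; V(2,+2) = 2.717431
Backward induction: V(k, j) = exp(-r*dt) * [p_u * V(k+1, j+1) + p_m * V(k+1, j) + p_d * V(k+1, j-1)]
  V(1,-1) = exp(-r*dt) * [p_u*0.000000 + p_m*0.000000 + p_d*0.000000] = 0.000000
  V(1,+0) = exp(-r*dt) * [p_u*0.801584 + p_m*0.000000 + p_d*0.000000] = 0.096415
  V(1,+1) = exp(-r*dt) * [p_u*2.717431 + p_m*0.801584 + p_d*0.000000] = 0.849615
  V(0,+0) = exp(-r*dt) * [p_u*0.849615 + p_m*0.096415 + p_d*0.000000] = 0.165070

Answer: Price = V(0,0) = 0.1651


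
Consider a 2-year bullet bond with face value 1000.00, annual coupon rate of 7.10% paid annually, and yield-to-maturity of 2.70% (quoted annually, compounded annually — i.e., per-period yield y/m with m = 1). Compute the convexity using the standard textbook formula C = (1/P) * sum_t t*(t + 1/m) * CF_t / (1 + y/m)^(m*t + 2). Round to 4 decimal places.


Answer: Convexity = 5.4469

Derivation:
Coupon per period c = face * coupon_rate / m = 71.000000
Periods per year m = 1; per-period yield y/m = 0.027000
Number of cashflows N = 2
Cashflows (t years, CF_t, discount factor 1/(1+y/m)^(m*t), PV):
  t = 1.0000: CF_t = 71.000000, DF = 0.973710, PV = 69.133398
  t = 2.0000: CF_t = 1071.000000, DF = 0.948111, PV = 1015.426712
Price P = sum_t PV_t = 1084.560110
Convexity numerator sum_t t*(t + 1/m) * CF_t / (1+y/m)^(m*t + 2):
  t = 1.0000: term = 131.092249
  t = 2.0000: term = 5776.422445
Convexity = (1/P) * sum = 5907.514694 / 1084.560110 = 5.446922


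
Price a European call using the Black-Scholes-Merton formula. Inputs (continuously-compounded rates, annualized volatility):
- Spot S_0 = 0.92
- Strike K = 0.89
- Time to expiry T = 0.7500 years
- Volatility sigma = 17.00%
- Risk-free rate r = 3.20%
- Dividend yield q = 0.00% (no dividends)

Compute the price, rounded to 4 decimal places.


Answer: Price = 0.0819

Derivation:
d1 = (ln(S/K) + (r - q + 0.5*sigma^2) * T) / (sigma * sqrt(T)) = 0.46181030
d2 = d1 - sigma * sqrt(T) = 0.31458599
exp(-rT) = 0.97628571; exp(-qT) = 1.00000000
C = S_0 * exp(-qT) * N(d1) - K * exp(-rT) * N(d2)
N(d1) = 0.67789132; N(d2) = 0.62346199
C = 0.9200 * 1.00000000 * 0.67789132 - 0.8900 * 0.97628571 * 0.62346199 = 0.0819


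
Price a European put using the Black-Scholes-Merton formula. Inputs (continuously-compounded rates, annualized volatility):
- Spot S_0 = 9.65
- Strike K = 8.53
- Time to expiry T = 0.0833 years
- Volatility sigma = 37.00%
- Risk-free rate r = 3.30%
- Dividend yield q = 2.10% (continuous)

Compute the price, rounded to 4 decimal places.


d1 = (ln(S/K) + (r - q + 0.5*sigma^2) * T) / (sigma * sqrt(T)) = 1.21801615
d2 = d1 - sigma * sqrt(T) = 1.11122771
exp(-rT) = 0.99725487; exp(-qT) = 0.99825223
P = K * exp(-rT) * N(-d2) - S_0 * exp(-qT) * N(-d1)
N(-d1) = 0.11160892; N(-d2) = 0.13323517
P = 8.5300 * 0.99725487 * 0.13323517 - 9.6500 * 0.99825223 * 0.11160892 = 0.0582

Answer: Price = 0.0582


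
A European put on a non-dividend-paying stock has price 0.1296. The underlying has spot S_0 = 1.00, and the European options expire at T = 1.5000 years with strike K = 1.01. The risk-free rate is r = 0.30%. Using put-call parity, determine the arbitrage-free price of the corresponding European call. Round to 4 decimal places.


Answer: Call price = 0.1241

Derivation:
Put-call parity: C - P = S_0 * exp(-qT) - K * exp(-rT).
S_0 * exp(-qT) = 1.0000 * 1.00000000 = 1.00000000
K * exp(-rT) = 1.0100 * 0.99551011 = 1.00546521
C = P + S*exp(-qT) - K*exp(-rT)
C = 0.1296 + 1.00000000 - 1.00546521 = 0.1241


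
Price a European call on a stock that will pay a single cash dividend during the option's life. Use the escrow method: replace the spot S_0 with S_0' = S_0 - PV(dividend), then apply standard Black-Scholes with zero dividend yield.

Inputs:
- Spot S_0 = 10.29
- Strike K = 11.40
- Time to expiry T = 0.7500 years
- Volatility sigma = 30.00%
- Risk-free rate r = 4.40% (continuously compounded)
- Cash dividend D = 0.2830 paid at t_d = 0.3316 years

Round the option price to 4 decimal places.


PV(D) = D * exp(-r * t_d) = 0.2830 * 0.98551552 = 0.27890089
S_0' = S_0 - PV(D) = 10.2900 - 0.27890089 = 10.01109911
d1 = (ln(S_0'/K) + (r + sigma^2/2)*T) / (sigma*sqrt(T)) = -0.24313747
d2 = d1 - sigma*sqrt(T) = -0.50294509
exp(-rT) = 0.96753856
N(d1) = 0.40394945; N(d2) = 0.30750144
C = S_0' * N(d1) - K * exp(-rT) * N(d2) = 10.01109911 * 0.40394945 - 11.4000 * 0.96753856 * 0.30750144 = 0.6523

Answer: Price = 0.6523


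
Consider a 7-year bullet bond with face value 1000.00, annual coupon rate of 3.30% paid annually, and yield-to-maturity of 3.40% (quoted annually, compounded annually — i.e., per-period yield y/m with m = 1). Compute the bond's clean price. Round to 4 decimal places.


Coupon per period c = face * coupon_rate / m = 33.000000
Periods per year m = 1; per-period yield y/m = 0.034000
Number of cashflows N = 7
Cashflows (t years, CF_t, discount factor 1/(1+y/m)^(m*t), PV):
  t = 1.0000: CF_t = 33.000000, DF = 0.967118, PV = 31.914894
  t = 2.0000: CF_t = 33.000000, DF = 0.935317, PV = 30.865468
  t = 3.0000: CF_t = 33.000000, DF = 0.904562, PV = 29.850549
  t = 4.0000: CF_t = 33.000000, DF = 0.874818, PV = 28.869003
  t = 5.0000: CF_t = 33.000000, DF = 0.846052, PV = 27.919732
  t = 6.0000: CF_t = 33.000000, DF = 0.818233, PV = 27.001675
  t = 7.0000: CF_t = 1033.000000, DF = 0.791327, PV = 817.441251
Price P = sum_t PV_t = 993.862572

Answer: Price = 993.8626


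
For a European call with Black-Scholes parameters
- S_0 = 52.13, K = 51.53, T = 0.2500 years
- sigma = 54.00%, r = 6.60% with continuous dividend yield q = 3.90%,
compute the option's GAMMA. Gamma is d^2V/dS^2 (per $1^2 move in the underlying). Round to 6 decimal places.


Answer: Gamma = 0.027497

Derivation:
d1 = 0.2028756905; d2 = -0.0671243095
phi(d1) = 0.3908162391; exp(-qT) = 0.9902973771; exp(-rT) = 0.9836353794
Gamma = exp(-qT) * phi(d1) / (S * sigma * sqrt(T)) = 0.9902973771 * 0.3908162391 / (52.1300 * 0.5400 * 0.5000000000) = 0.027497


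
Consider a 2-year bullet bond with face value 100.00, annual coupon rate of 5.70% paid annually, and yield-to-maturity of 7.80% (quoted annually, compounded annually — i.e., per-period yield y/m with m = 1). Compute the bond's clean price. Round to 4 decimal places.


Answer: Price = 96.2448

Derivation:
Coupon per period c = face * coupon_rate / m = 5.700000
Periods per year m = 1; per-period yield y/m = 0.078000
Number of cashflows N = 2
Cashflows (t years, CF_t, discount factor 1/(1+y/m)^(m*t), PV):
  t = 1.0000: CF_t = 5.700000, DF = 0.927644, PV = 5.287570
  t = 2.0000: CF_t = 105.700000, DF = 0.860523, PV = 90.957280
Price P = sum_t PV_t = 96.244850


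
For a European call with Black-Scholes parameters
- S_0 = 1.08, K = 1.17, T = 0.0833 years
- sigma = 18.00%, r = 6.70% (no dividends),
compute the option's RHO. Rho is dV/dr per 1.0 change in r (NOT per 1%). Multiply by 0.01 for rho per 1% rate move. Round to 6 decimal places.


Answer: Rho = 0.007002

Derivation:
d1 = -1.4073254312; d2 = -1.4592765621
phi(d1) = 0.1481957909; exp(-qT) = 1.0000000000; exp(-rT) = 0.9944344454
N(d2) = 0.0722445018
Rho = K*T*exp(-rT)*N(d2) = 1.1700 * 0.0833 * 0.9944344454 * 0.0722445018 = 0.007002


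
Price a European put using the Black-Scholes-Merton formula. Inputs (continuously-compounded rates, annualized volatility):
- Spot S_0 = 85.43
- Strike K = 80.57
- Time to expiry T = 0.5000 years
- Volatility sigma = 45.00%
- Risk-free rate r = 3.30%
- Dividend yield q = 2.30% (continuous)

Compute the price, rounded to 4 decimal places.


d1 = (ln(S/K) + (r - q + 0.5*sigma^2) * T) / (sigma * sqrt(T)) = 0.35888326
d2 = d1 - sigma * sqrt(T) = 0.04068521
exp(-rT) = 0.98363538; exp(-qT) = 0.98856587
P = K * exp(-rT) * N(-d2) - S_0 * exp(-qT) * N(-d1)
N(-d1) = 0.35984121; N(-d2) = 0.48377343
P = 80.5700 * 0.98363538 * 0.48377343 - 85.4300 * 0.98856587 * 0.35984121 = 7.9500

Answer: Price = 7.9500


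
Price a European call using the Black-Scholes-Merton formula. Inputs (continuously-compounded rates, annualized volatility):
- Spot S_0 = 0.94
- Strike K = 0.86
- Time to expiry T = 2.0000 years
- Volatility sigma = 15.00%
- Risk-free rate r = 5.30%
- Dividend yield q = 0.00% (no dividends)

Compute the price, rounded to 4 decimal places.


Answer: Price = 0.1840

Derivation:
d1 = (ln(S/K) + (r - q + 0.5*sigma^2) * T) / (sigma * sqrt(T)) = 1.02505728
d2 = d1 - sigma * sqrt(T) = 0.81292525
exp(-rT) = 0.89942465; exp(-qT) = 1.00000000
C = S_0 * exp(-qT) * N(d1) - K * exp(-rT) * N(d2)
N(d1) = 0.84733192; N(d2) = 0.79186954
C = 0.9400 * 1.00000000 * 0.84733192 - 0.8600 * 0.89942465 * 0.79186954 = 0.1840


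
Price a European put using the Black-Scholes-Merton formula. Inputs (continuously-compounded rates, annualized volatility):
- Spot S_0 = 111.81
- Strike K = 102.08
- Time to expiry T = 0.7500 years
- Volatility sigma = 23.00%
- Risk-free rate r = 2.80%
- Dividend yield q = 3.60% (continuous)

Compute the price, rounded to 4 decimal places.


d1 = (ln(S/K) + (r - q + 0.5*sigma^2) * T) / (sigma * sqrt(T)) = 0.52655189
d2 = d1 - sigma * sqrt(T) = 0.32736605
exp(-rT) = 0.97921896; exp(-qT) = 0.97336124
P = K * exp(-rT) * N(-d2) - S_0 * exp(-qT) * N(-d1)
N(-d1) = 0.29925240; N(-d2) = 0.37169552
P = 102.0800 * 0.97921896 * 0.37169552 - 111.8100 * 0.97336124 * 0.29925240 = 4.5861

Answer: Price = 4.5861


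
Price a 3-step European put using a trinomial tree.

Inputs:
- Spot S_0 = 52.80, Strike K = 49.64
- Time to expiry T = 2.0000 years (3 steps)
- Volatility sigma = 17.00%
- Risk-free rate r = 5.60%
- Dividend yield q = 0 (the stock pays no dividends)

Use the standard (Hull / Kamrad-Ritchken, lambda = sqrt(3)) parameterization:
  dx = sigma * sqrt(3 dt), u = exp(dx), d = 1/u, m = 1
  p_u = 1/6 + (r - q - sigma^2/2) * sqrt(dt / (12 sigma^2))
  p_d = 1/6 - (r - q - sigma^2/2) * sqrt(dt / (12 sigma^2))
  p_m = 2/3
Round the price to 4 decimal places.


dt = T/N = 0.666667; dx = sigma*sqrt(3*dt) = 0.240416
u = exp(dx) = 1.271778; d = 1/u = 0.786300
p_u = 0.224275, p_m = 0.666667, p_d = 0.109058
Discount per step: exp(-r*dt) = 0.963355
Stock lattice S(k, j) with j the centered position index:
  k=0: S(0,+0) = 52.8000
  k=1: S(1,-1) = 41.5167; S(1,+0) = 52.8000; S(1,+1) = 67.1499
  k=2: S(2,-2) = 32.6446; S(2,-1) = 41.5167; S(2,+0) = 52.8000; S(2,+1) = 67.1499; S(2,+2) = 85.3998
  k=3: S(3,-3) = 25.6684; S(3,-2) = 32.6446; S(3,-1) = 41.5167; S(3,+0) = 52.8000; S(3,+1) = 67.1499; S(3,+2) = 85.3998; S(3,+3) = 108.6096
Terminal payoffs V(N, j) = max(K - S_T, 0):
  V(3,-3) = 23.971559; V(3,-2) = 16.995428; V(3,-1) = 8.123336; V(3,+0) = 0.000000; V(3,+1) = 0.000000; V(3,+2) = 0.000000; V(3,+3) = 0.000000
Backward induction: V(k, j) = exp(-r*dt) * [p_u * V(k+1, j+1) + p_m * V(k+1, j) + p_d * V(k+1, j-1)]
  V(2,-2) = exp(-r*dt) * [p_u*8.123336 + p_m*16.995428 + p_d*23.971559] = 15.188682
  V(2,-1) = exp(-r*dt) * [p_u*0.000000 + p_m*8.123336 + p_d*16.995428] = 7.002675
  V(2,+0) = exp(-r*dt) * [p_u*0.000000 + p_m*0.000000 + p_d*8.123336] = 0.853452
  V(2,+1) = exp(-r*dt) * [p_u*0.000000 + p_m*0.000000 + p_d*0.000000] = 0.000000
  V(2,+2) = exp(-r*dt) * [p_u*0.000000 + p_m*0.000000 + p_d*0.000000] = 0.000000
  V(1,-1) = exp(-r*dt) * [p_u*0.853452 + p_m*7.002675 + p_d*15.188682] = 6.277519
  V(1,+0) = exp(-r*dt) * [p_u*0.000000 + p_m*0.853452 + p_d*7.002675] = 1.283832
  V(1,+1) = exp(-r*dt) * [p_u*0.000000 + p_m*0.000000 + p_d*0.853452] = 0.089665
  V(0,+0) = exp(-r*dt) * [p_u*0.089665 + p_m*1.283832 + p_d*6.277519] = 1.503424

Answer: Price = V(0,0) = 1.5034


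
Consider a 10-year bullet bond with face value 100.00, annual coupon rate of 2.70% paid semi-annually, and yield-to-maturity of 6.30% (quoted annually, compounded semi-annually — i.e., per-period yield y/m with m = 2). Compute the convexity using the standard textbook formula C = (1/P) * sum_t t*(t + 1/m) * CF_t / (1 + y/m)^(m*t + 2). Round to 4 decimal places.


Answer: Convexity = 80.4614

Derivation:
Coupon per period c = face * coupon_rate / m = 1.350000
Periods per year m = 2; per-period yield y/m = 0.031500
Number of cashflows N = 20
Cashflows (t years, CF_t, discount factor 1/(1+y/m)^(m*t), PV):
  t = 0.5000: CF_t = 1.350000, DF = 0.969462, PV = 1.308774
  t = 1.0000: CF_t = 1.350000, DF = 0.939856, PV = 1.268806
  t = 1.5000: CF_t = 1.350000, DF = 0.911155, PV = 1.230059
  t = 2.0000: CF_t = 1.350000, DF = 0.883330, PV = 1.192496
  t = 2.5000: CF_t = 1.350000, DF = 0.856355, PV = 1.156079
  t = 3.0000: CF_t = 1.350000, DF = 0.830204, PV = 1.120775
  t = 3.5000: CF_t = 1.350000, DF = 0.804851, PV = 1.086549
  t = 4.0000: CF_t = 1.350000, DF = 0.780272, PV = 1.053367
  t = 4.5000: CF_t = 1.350000, DF = 0.756444, PV = 1.021200
  t = 5.0000: CF_t = 1.350000, DF = 0.733344, PV = 0.990014
  t = 5.5000: CF_t = 1.350000, DF = 0.710949, PV = 0.959781
  t = 6.0000: CF_t = 1.350000, DF = 0.689238, PV = 0.930471
  t = 6.5000: CF_t = 1.350000, DF = 0.668190, PV = 0.902057
  t = 7.0000: CF_t = 1.350000, DF = 0.647785, PV = 0.874509
  t = 7.5000: CF_t = 1.350000, DF = 0.628003, PV = 0.847804
  t = 8.0000: CF_t = 1.350000, DF = 0.608825, PV = 0.821913
  t = 8.5000: CF_t = 1.350000, DF = 0.590232, PV = 0.796814
  t = 9.0000: CF_t = 1.350000, DF = 0.572208, PV = 0.772481
  t = 9.5000: CF_t = 1.350000, DF = 0.554734, PV = 0.748891
  t = 10.0000: CF_t = 101.350000, DF = 0.537793, PV = 54.505347
Price P = sum_t PV_t = 73.588186
Convexity numerator sum_t t*(t + 1/m) * CF_t / (1+y/m)^(m*t + 2):
  t = 0.5000: term = 0.615030
  t = 1.0000: term = 1.788744
  t = 1.5000: term = 3.468238
  t = 2.0000: term = 5.603874
  t = 2.5000: term = 8.149114
  t = 3.0000: term = 11.060359
  t = 3.5000: term = 14.296796
  t = 4.0000: term = 17.820256
  t = 4.5000: term = 21.595076
  t = 5.0000: term = 25.587961
  t = 5.5000: term = 29.767865
  t = 6.0000: term = 34.105869
  t = 6.5000: term = 38.575066
  t = 7.0000: term = 43.150453
  t = 7.5000: term = 47.808825
  t = 8.0000: term = 52.528681
  t = 8.5000: term = 57.290128
  t = 9.0000: term = 62.074787
  t = 9.5000: term = 66.865715
  t = 10.0000: term = 5378.856292
Convexity = (1/P) * sum = 5921.009128 / 73.588186 = 80.461409


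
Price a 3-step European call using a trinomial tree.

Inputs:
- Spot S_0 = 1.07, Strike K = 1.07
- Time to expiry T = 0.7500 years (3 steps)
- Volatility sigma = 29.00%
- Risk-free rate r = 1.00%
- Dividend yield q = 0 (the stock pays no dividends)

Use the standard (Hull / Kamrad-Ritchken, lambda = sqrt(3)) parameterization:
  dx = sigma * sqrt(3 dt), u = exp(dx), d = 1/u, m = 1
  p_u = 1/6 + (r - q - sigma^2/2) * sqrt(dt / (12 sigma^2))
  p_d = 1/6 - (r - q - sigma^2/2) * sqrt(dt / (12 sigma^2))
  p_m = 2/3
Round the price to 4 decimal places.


Answer: Price = V(0,0) = 0.1003

Derivation:
dt = T/N = 0.250000; dx = sigma*sqrt(3*dt) = 0.251147
u = exp(dx) = 1.285500; d = 1/u = 0.777908
p_u = 0.150715, p_m = 0.666667, p_d = 0.182618
Discount per step: exp(-r*dt) = 0.997503
Stock lattice S(k, j) with j the centered position index:
  k=0: S(0,+0) = 1.0700
  k=1: S(1,-1) = 0.8324; S(1,+0) = 1.0700; S(1,+1) = 1.3755
  k=2: S(2,-2) = 0.6475; S(2,-1) = 0.8324; S(2,+0) = 1.0700; S(2,+1) = 1.3755; S(2,+2) = 1.7682
  k=3: S(3,-3) = 0.5037; S(3,-2) = 0.6475; S(3,-1) = 0.8324; S(3,+0) = 1.0700; S(3,+1) = 1.3755; S(3,+2) = 1.7682; S(3,+3) = 2.2730
Terminal payoffs V(N, j) = max(S_T - K, 0):
  V(3,-3) = 0.000000; V(3,-2) = 0.000000; V(3,-1) = 0.000000; V(3,+0) = 0.000000; V(3,+1) = 0.305484; V(3,+2) = 0.698185; V(3,+3) = 1.203000
Backward induction: V(k, j) = exp(-r*dt) * [p_u * V(k+1, j+1) + p_m * V(k+1, j) + p_d * V(k+1, j-1)]
  V(2,-2) = exp(-r*dt) * [p_u*0.000000 + p_m*0.000000 + p_d*0.000000] = 0.000000
  V(2,-1) = exp(-r*dt) * [p_u*0.000000 + p_m*0.000000 + p_d*0.000000] = 0.000000
  V(2,+0) = exp(-r*dt) * [p_u*0.305484 + p_m*0.000000 + p_d*0.000000] = 0.045926
  V(2,+1) = exp(-r*dt) * [p_u*0.698185 + p_m*0.305484 + p_d*0.000000] = 0.308112
  V(2,+2) = exp(-r*dt) * [p_u*1.203000 + p_m*0.698185 + p_d*0.305484] = 0.700799
  V(1,-1) = exp(-r*dt) * [p_u*0.045926 + p_m*0.000000 + p_d*0.000000] = 0.006904
  V(1,+0) = exp(-r*dt) * [p_u*0.308112 + p_m*0.045926 + p_d*0.000000] = 0.076862
  V(1,+1) = exp(-r*dt) * [p_u*0.700799 + p_m*0.308112 + p_d*0.045926] = 0.318618
  V(0,+0) = exp(-r*dt) * [p_u*0.318618 + p_m*0.076862 + p_d*0.006904] = 0.100272


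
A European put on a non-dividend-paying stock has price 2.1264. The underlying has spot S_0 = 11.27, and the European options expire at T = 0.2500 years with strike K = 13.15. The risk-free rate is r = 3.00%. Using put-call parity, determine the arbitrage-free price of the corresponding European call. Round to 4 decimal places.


Put-call parity: C - P = S_0 * exp(-qT) - K * exp(-rT).
S_0 * exp(-qT) = 11.2700 * 1.00000000 = 11.27000000
K * exp(-rT) = 13.1500 * 0.99252805 = 13.05174392
C = P + S*exp(-qT) - K*exp(-rT)
C = 2.1264 + 11.27000000 - 13.05174392 = 0.3447

Answer: Call price = 0.3447


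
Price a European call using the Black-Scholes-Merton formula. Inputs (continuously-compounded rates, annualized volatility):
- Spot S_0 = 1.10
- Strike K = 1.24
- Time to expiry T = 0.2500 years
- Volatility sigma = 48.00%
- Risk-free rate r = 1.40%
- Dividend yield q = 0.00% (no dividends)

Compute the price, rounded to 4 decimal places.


Answer: Price = 0.0565

Derivation:
d1 = (ln(S/K) + (r - q + 0.5*sigma^2) * T) / (sigma * sqrt(T)) = -0.36458833
d2 = d1 - sigma * sqrt(T) = -0.60458833
exp(-rT) = 0.99650612; exp(-qT) = 1.00000000
C = S_0 * exp(-qT) * N(d1) - K * exp(-rT) * N(d2)
N(d1) = 0.35770936; N(d2) = 0.27272628
C = 1.1000 * 1.00000000 * 0.35770936 - 1.2400 * 0.99650612 * 0.27272628 = 0.0565


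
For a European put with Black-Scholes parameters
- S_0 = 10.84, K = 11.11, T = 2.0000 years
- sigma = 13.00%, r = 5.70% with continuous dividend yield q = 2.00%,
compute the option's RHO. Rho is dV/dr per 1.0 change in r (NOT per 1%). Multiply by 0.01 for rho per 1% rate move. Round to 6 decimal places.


Answer: Rho = -8.522144

Derivation:
d1 = 0.3606102747; d2 = 0.1767625116
phi(d1) = 0.3738283970; exp(-qT) = 0.9607894392; exp(-rT) = 0.8922579559
N(-d2) = 0.4298474684
Rho = -K*T*exp(-rT)*N(-d2) = -11.1100 * 2.0000 * 0.8922579559 * 0.4298474684 = -8.522144


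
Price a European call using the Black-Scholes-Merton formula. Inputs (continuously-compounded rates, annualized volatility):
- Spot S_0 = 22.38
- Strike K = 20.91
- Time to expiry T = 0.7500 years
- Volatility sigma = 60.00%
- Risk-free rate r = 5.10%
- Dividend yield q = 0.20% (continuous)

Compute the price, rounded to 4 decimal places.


Answer: Price = 5.5497

Derivation:
d1 = (ln(S/K) + (r - q + 0.5*sigma^2) * T) / (sigma * sqrt(T)) = 0.46128398
d2 = d1 - sigma * sqrt(T) = -0.05833126
exp(-rT) = 0.96247229; exp(-qT) = 0.99850112
C = S_0 * exp(-qT) * N(d1) - K * exp(-rT) * N(d2)
N(d1) = 0.67770256; N(d2) = 0.47674238
C = 22.3800 * 0.99850112 * 0.67770256 - 20.9100 * 0.96247229 * 0.47674238 = 5.5497


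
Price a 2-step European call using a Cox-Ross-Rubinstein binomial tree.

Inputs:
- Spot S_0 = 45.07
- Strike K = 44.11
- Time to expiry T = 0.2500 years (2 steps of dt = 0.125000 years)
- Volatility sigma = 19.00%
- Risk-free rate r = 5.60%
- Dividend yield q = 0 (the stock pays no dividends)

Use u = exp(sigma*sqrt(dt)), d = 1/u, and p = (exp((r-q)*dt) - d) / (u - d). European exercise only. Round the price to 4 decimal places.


Answer: Price = V(0,0) = 2.5747

Derivation:
dt = T/N = 0.125000
u = exp(sigma*sqrt(dt)) = 1.069483; d = 1/u = 0.935031
p = (exp((r-q)*dt) - d) / (u - d) = 0.535459
Discount per step: exp(-r*dt) = 0.993024
Stock lattice S(k, i) with i counting down-moves:
  k=0: S(0,0) = 45.0700
  k=1: S(1,0) = 48.2016; S(1,1) = 42.1419
  k=2: S(2,0) = 51.5508; S(2,1) = 45.0700; S(2,2) = 39.4040
Terminal payoffs V(N, i) = max(S_T - K, 0):
  V(2,0) = 7.440769; V(2,1) = 0.960000; V(2,2) = 0.000000
Backward induction: V(k, i) = exp(-r*dt) * [p * V(k+1, i) + (1-p) * V(k+1, i+1)].
  V(1,0) = exp(-r*dt) * [p*7.440769 + (1-p)*0.960000] = 4.399281
  V(1,1) = exp(-r*dt) * [p*0.960000 + (1-p)*0.000000] = 0.510455
  V(0,0) = exp(-r*dt) * [p*4.399281 + (1-p)*0.510455] = 2.574674


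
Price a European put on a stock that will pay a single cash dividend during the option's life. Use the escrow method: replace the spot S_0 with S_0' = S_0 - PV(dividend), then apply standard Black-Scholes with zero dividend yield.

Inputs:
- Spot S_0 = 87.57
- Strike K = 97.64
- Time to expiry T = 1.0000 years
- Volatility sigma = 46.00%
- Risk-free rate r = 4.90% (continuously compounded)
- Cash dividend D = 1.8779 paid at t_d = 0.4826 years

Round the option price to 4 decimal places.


PV(D) = D * exp(-r * t_d) = 1.8779 * 0.97663001 = 1.83401349
S_0' = S_0 - PV(D) = 87.5700 - 1.83401349 = 85.73598651
d1 = (ln(S_0'/K) + (r + sigma^2/2)*T) / (sigma*sqrt(T)) = 0.05388131
d2 = d1 - sigma*sqrt(T) = -0.40611869
exp(-rT) = 0.95218113
N(-d1) = 0.47851486; N(-d2) = 0.65767230
P = K * exp(-rT) * N(-d2) - S_0' * N(-d1) = 97.6400 * 0.95218113 * 0.65767230 - 85.73598651 * 0.47851486 = 20.1185

Answer: Price = 20.1185


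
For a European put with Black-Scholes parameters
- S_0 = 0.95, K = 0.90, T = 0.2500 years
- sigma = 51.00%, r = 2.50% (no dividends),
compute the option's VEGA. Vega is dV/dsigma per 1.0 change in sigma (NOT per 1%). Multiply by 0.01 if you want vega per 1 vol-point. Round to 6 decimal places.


d1 = 0.3640381226; d2 = 0.1090381226
phi(d1) = 0.3733643933; exp(-qT) = 1.0000000000; exp(-rT) = 0.9937694906
Vega = S * exp(-qT) * phi(d1) * sqrt(T) = 0.9500 * 1.0000000000 * 0.3733643933 * 0.5000000000 = 0.177348

Answer: Vega = 0.177348


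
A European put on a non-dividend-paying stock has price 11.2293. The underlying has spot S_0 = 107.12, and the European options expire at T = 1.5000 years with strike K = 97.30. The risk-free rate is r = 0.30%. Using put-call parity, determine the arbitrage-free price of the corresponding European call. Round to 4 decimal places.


Answer: Call price = 21.4862

Derivation:
Put-call parity: C - P = S_0 * exp(-qT) - K * exp(-rT).
S_0 * exp(-qT) = 107.1200 * 1.00000000 = 107.12000000
K * exp(-rT) = 97.3000 * 0.99551011 = 96.86313369
C = P + S*exp(-qT) - K*exp(-rT)
C = 11.2293 + 107.12000000 - 96.86313369 = 21.4862


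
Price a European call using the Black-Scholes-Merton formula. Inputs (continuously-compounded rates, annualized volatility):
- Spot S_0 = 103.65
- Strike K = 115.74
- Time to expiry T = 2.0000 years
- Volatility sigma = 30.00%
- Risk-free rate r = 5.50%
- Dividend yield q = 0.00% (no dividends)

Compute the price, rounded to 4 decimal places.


d1 = (ln(S/K) + (r - q + 0.5*sigma^2) * T) / (sigma * sqrt(T)) = 0.21136257
d2 = d1 - sigma * sqrt(T) = -0.21290150
exp(-rT) = 0.89583414; exp(-qT) = 1.00000000
C = S_0 * exp(-qT) * N(d1) - K * exp(-rT) * N(d2)
N(d1) = 0.58369782; N(d2) = 0.41570190
C = 103.6500 * 1.00000000 * 0.58369782 - 115.7400 * 0.89583414 * 0.41570190 = 17.3987

Answer: Price = 17.3987


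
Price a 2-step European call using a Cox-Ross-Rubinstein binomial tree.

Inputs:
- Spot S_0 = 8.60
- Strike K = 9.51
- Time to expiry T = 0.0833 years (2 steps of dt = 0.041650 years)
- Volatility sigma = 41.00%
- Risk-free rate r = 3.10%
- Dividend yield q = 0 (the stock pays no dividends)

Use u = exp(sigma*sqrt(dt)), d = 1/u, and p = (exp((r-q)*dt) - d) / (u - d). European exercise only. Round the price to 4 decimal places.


dt = T/N = 0.041650
u = exp(sigma*sqrt(dt)) = 1.087275; d = 1/u = 0.919731
p = (exp((r-q)*dt) - d) / (u - d) = 0.486805
Discount per step: exp(-r*dt) = 0.998710
Stock lattice S(k, i) with i counting down-moves:
  k=0: S(0,0) = 8.6000
  k=1: S(1,0) = 9.3506; S(1,1) = 7.9097
  k=2: S(2,0) = 10.1666; S(2,1) = 8.6000; S(2,2) = 7.2748
Terminal payoffs V(N, i) = max(S_T - K, 0):
  V(2,0) = 0.656627; V(2,1) = 0.000000; V(2,2) = 0.000000
Backward induction: V(k, i) = exp(-r*dt) * [p * V(k+1, i) + (1-p) * V(k+1, i+1)].
  V(1,0) = exp(-r*dt) * [p*0.656627 + (1-p)*0.000000] = 0.319237
  V(1,1) = exp(-r*dt) * [p*0.000000 + (1-p)*0.000000] = 0.000000
  V(0,0) = exp(-r*dt) * [p*0.319237 + (1-p)*0.000000] = 0.155206

Answer: Price = V(0,0) = 0.1552


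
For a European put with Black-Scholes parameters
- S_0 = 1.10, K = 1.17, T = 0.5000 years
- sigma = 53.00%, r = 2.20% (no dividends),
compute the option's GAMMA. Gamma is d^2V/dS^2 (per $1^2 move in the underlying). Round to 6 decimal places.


Answer: Gamma = 0.966422

Derivation:
d1 = 0.0521162540; d2 = -0.3226503401
phi(d1) = 0.3984008638; exp(-qT) = 1.0000000000; exp(-rT) = 0.9890602788
Gamma = exp(-qT) * phi(d1) / (S * sigma * sqrt(T)) = 1.0000000000 * 0.3984008638 / (1.1000 * 0.5300 * 0.7071067812) = 0.966422


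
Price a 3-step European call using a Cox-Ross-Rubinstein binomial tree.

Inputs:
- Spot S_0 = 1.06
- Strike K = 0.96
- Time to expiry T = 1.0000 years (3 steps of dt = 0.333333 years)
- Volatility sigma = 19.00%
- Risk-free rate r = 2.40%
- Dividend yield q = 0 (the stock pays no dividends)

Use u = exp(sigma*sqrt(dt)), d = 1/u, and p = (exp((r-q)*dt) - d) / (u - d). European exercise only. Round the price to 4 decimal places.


dt = T/N = 0.333333
u = exp(sigma*sqrt(dt)) = 1.115939; d = 1/u = 0.896106
p = (exp((r-q)*dt) - d) / (u - d) = 0.509140
Discount per step: exp(-r*dt) = 0.992032
Stock lattice S(k, i) with i counting down-moves:
  k=0: S(0,0) = 1.0600
  k=1: S(1,0) = 1.1829; S(1,1) = 0.9499
  k=2: S(2,0) = 1.3200; S(2,1) = 1.0600; S(2,2) = 0.8512
  k=3: S(3,0) = 1.4731; S(3,1) = 1.1829; S(3,2) = 0.9499; S(3,3) = 0.7628
Terminal payoffs V(N, i) = max(S_T - K, 0):
  V(3,0) = 0.513085; V(3,1) = 0.222896; V(3,2) = 0.000000; V(3,3) = 0.000000
Backward induction: V(k, i) = exp(-r*dt) * [p * V(k+1, i) + (1-p) * V(k+1, i+1)].
  V(2,0) = exp(-r*dt) * [p*0.513085 + (1-p)*0.222896] = 0.367689
  V(2,1) = exp(-r*dt) * [p*0.222896 + (1-p)*0.000000] = 0.112581
  V(2,2) = exp(-r*dt) * [p*0.000000 + (1-p)*0.000000] = 0.000000
  V(1,0) = exp(-r*dt) * [p*0.367689 + (1-p)*0.112581] = 0.240535
  V(1,1) = exp(-r*dt) * [p*0.112581 + (1-p)*0.000000] = 0.056863
  V(0,0) = exp(-r*dt) * [p*0.240535 + (1-p)*0.056863] = 0.149180

Answer: Price = V(0,0) = 0.1492


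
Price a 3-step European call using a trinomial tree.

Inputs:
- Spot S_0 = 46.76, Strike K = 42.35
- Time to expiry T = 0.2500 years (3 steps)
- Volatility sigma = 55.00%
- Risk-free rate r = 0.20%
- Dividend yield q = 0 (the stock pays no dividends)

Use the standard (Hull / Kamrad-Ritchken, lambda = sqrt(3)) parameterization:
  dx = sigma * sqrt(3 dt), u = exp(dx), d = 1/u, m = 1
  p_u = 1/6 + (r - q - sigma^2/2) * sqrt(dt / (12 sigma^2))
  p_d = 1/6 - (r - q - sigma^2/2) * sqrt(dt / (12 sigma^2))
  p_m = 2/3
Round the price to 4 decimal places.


Answer: Price = V(0,0) = 7.4985

Derivation:
dt = T/N = 0.083333; dx = sigma*sqrt(3*dt) = 0.275000
u = exp(dx) = 1.316531; d = 1/u = 0.759572
p_u = 0.144053, p_m = 0.666667, p_d = 0.189280
Discount per step: exp(-r*dt) = 0.999833
Stock lattice S(k, j) with j the centered position index:
  k=0: S(0,+0) = 46.7600
  k=1: S(1,-1) = 35.5176; S(1,+0) = 46.7600; S(1,+1) = 61.5610
  k=2: S(2,-2) = 26.9782; S(2,-1) = 35.5176; S(2,+0) = 46.7600; S(2,+1) = 61.5610; S(2,+2) = 81.0469
  k=3: S(3,-3) = 20.4919; S(3,-2) = 26.9782; S(3,-1) = 35.5176; S(3,+0) = 46.7600; S(3,+1) = 61.5610; S(3,+2) = 81.0469; S(3,+3) = 106.7007
Terminal payoffs V(N, j) = max(S_T - K, 0):
  V(3,-3) = 0.000000; V(3,-2) = 0.000000; V(3,-1) = 0.000000; V(3,+0) = 4.410000; V(3,+1) = 19.210974; V(3,+2) = 38.696911; V(3,+3) = 64.350745
Backward induction: V(k, j) = exp(-r*dt) * [p_u * V(k+1, j+1) + p_m * V(k+1, j) + p_d * V(k+1, j-1)]
  V(2,-2) = exp(-r*dt) * [p_u*0.000000 + p_m*0.000000 + p_d*0.000000] = 0.000000
  V(2,-1) = exp(-r*dt) * [p_u*4.410000 + p_m*0.000000 + p_d*0.000000] = 0.635168
  V(2,+0) = exp(-r*dt) * [p_u*19.210974 + p_m*4.410000 + p_d*0.000000] = 5.706448
  V(2,+1) = exp(-r*dt) * [p_u*38.696911 + p_m*19.210974 + p_d*4.410000] = 19.213247
  V(2,+2) = exp(-r*dt) * [p_u*64.350745 + p_m*38.696911 + p_d*19.210974] = 38.697669
  V(1,-1) = exp(-r*dt) * [p_u*5.706448 + p_m*0.635168 + p_d*0.000000] = 1.245269
  V(1,+0) = exp(-r*dt) * [p_u*19.213247 + p_m*5.706448 + p_d*0.635168] = 6.691135
  V(1,+1) = exp(-r*dt) * [p_u*38.697669 + p_m*19.213247 + p_d*5.706448] = 19.460223
  V(0,+0) = exp(-r*dt) * [p_u*19.460223 + p_m*6.691135 + p_d*1.245269] = 7.498515


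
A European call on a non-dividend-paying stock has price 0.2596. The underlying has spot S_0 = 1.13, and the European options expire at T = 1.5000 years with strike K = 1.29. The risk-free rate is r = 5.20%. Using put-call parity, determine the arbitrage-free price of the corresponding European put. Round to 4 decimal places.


Put-call parity: C - P = S_0 * exp(-qT) - K * exp(-rT).
S_0 * exp(-qT) = 1.1300 * 1.00000000 = 1.13000000
K * exp(-rT) = 1.2900 * 0.92496443 = 1.19320411
P = C - S*exp(-qT) + K*exp(-rT)
P = 0.2596 - 1.13000000 + 1.19320411 = 0.3228

Answer: Put price = 0.3228


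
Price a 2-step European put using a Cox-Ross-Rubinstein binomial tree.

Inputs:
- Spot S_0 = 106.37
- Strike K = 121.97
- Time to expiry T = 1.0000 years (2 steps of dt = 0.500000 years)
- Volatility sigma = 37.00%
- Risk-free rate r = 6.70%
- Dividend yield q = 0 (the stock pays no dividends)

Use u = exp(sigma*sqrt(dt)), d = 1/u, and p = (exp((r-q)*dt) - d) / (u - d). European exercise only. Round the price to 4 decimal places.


Answer: Price = V(0,0) = 21.1106

Derivation:
dt = T/N = 0.500000
u = exp(sigma*sqrt(dt)) = 1.299045; d = 1/u = 0.769796
p = (exp((r-q)*dt) - d) / (u - d) = 0.499333
Discount per step: exp(-r*dt) = 0.967055
Stock lattice S(k, i) with i counting down-moves:
  k=0: S(0,0) = 106.3700
  k=1: S(1,0) = 138.1794; S(1,1) = 81.8832
  k=2: S(2,0) = 179.5013; S(2,1) = 106.3700; S(2,2) = 63.0334
Terminal payoffs V(N, i) = max(K - S_T, 0):
  V(2,0) = 0.000000; V(2,1) = 15.600000; V(2,2) = 58.936611
Backward induction: V(k, i) = exp(-r*dt) * [p * V(k+1, i) + (1-p) * V(k+1, i+1)].
  V(1,0) = exp(-r*dt) * [p*0.000000 + (1-p)*15.600000] = 7.553097
  V(1,1) = exp(-r*dt) * [p*15.600000 + (1-p)*58.936611] = 36.068469
  V(0,0) = exp(-r*dt) * [p*7.553097 + (1-p)*36.068469] = 21.110629


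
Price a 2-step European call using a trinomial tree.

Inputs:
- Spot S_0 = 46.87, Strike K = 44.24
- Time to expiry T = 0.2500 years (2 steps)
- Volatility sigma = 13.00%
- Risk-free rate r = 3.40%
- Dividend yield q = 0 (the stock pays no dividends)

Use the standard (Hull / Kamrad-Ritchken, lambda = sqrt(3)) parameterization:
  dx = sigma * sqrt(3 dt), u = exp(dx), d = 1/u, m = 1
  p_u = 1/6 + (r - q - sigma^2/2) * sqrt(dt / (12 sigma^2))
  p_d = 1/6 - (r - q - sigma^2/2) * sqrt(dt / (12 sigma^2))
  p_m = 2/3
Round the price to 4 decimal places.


Answer: Price = V(0,0) = 3.2804

Derivation:
dt = T/N = 0.125000; dx = sigma*sqrt(3*dt) = 0.079608
u = exp(dx) = 1.082863; d = 1/u = 0.923478
p_u = 0.186726, p_m = 0.666667, p_d = 0.146608
Discount per step: exp(-r*dt) = 0.995759
Stock lattice S(k, j) with j the centered position index:
  k=0: S(0,+0) = 46.8700
  k=1: S(1,-1) = 43.2834; S(1,+0) = 46.8700; S(1,+1) = 50.7538
  k=2: S(2,-2) = 39.9713; S(2,-1) = 43.2834; S(2,+0) = 46.8700; S(2,+1) = 50.7538; S(2,+2) = 54.9594
Terminal payoffs V(N, j) = max(S_T - K, 0):
  V(2,-2) = 0.000000; V(2,-1) = 0.000000; V(2,+0) = 2.630000; V(2,+1) = 6.513787; V(2,+2) = 10.719395
Backward induction: V(k, j) = exp(-r*dt) * [p_u * V(k+1, j+1) + p_m * V(k+1, j) + p_d * V(k+1, j-1)]
  V(1,-1) = exp(-r*dt) * [p_u*2.630000 + p_m*0.000000 + p_d*0.000000] = 0.489006
  V(1,+0) = exp(-r*dt) * [p_u*6.513787 + p_m*2.630000 + p_d*0.000000] = 2.957031
  V(1,+1) = exp(-r*dt) * [p_u*10.719395 + p_m*6.513787 + p_d*2.630000] = 6.701149
  V(0,+0) = exp(-r*dt) * [p_u*6.701149 + p_m*2.957031 + p_d*0.489006] = 3.280352


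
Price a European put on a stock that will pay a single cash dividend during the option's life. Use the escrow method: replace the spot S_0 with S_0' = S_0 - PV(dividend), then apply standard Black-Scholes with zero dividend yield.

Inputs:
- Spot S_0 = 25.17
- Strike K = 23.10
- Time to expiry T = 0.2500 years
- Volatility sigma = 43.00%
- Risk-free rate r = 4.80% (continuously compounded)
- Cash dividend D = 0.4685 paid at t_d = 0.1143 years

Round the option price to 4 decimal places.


Answer: Price = 1.2303

Derivation:
PV(D) = D * exp(-r * t_d) = 0.4685 * 0.99452862 = 0.46593666
S_0' = S_0 - PV(D) = 25.1700 - 0.46593666 = 24.70406334
d1 = (ln(S_0'/K) + (r + sigma^2/2)*T) / (sigma*sqrt(T)) = 0.47557033
d2 = d1 - sigma*sqrt(T) = 0.26057033
exp(-rT) = 0.98807171
N(-d1) = 0.31719026; N(-d2) = 0.39721194
P = K * exp(-rT) * N(-d2) - S_0' * N(-d1) = 23.1000 * 0.98807171 * 0.39721194 - 24.70406334 * 0.31719026 = 1.2303


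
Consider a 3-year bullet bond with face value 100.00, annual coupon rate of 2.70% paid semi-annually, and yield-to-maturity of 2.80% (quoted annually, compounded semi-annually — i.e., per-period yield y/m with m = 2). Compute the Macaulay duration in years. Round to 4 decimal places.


Answer: Macaulay duration = 2.9017 years

Derivation:
Coupon per period c = face * coupon_rate / m = 1.350000
Periods per year m = 2; per-period yield y/m = 0.014000
Number of cashflows N = 6
Cashflows (t years, CF_t, discount factor 1/(1+y/m)^(m*t), PV):
  t = 0.5000: CF_t = 1.350000, DF = 0.986193, PV = 1.331361
  t = 1.0000: CF_t = 1.350000, DF = 0.972577, PV = 1.312979
  t = 1.5000: CF_t = 1.350000, DF = 0.959149, PV = 1.294851
  t = 2.0000: CF_t = 1.350000, DF = 0.945906, PV = 1.276974
  t = 2.5000: CF_t = 1.350000, DF = 0.932847, PV = 1.259343
  t = 3.0000: CF_t = 101.350000, DF = 0.919967, PV = 93.238660
Price P = sum_t PV_t = 99.714168
Macaulay numerator sum_t t * PV_t:
  t * PV_t at t = 0.5000: 0.665680
  t * PV_t at t = 1.0000: 1.312979
  t * PV_t at t = 1.5000: 1.942277
  t * PV_t at t = 2.0000: 2.553947
  t * PV_t at t = 2.5000: 3.148357
  t * PV_t at t = 3.0000: 279.715980
Macaulay duration D = (sum_t t * PV_t) / P = 289.339221 / 99.714168 = 2.901686


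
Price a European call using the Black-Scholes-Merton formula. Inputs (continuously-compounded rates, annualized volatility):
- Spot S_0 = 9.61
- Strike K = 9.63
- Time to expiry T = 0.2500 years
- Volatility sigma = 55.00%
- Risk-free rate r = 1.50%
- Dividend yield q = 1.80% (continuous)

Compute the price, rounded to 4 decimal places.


Answer: Price = 1.0343

Derivation:
d1 = (ln(S/K) + (r - q + 0.5*sigma^2) * T) / (sigma * sqrt(T)) = 0.12721272
d2 = d1 - sigma * sqrt(T) = -0.14778728
exp(-rT) = 0.99625702; exp(-qT) = 0.99551011
C = S_0 * exp(-qT) * N(d1) - K * exp(-rT) * N(d2)
N(d1) = 0.55061398; N(d2) = 0.44125532
C = 9.6100 * 0.99551011 * 0.55061398 - 9.6300 * 0.99625702 * 0.44125532 = 1.0343


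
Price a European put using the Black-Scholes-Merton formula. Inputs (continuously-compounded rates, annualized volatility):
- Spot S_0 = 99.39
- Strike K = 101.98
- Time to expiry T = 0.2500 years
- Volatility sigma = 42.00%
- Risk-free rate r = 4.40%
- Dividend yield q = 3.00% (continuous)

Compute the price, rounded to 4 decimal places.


d1 = (ln(S/K) + (r - q + 0.5*sigma^2) * T) / (sigma * sqrt(T)) = -0.00083434
d2 = d1 - sigma * sqrt(T) = -0.21083434
exp(-rT) = 0.98906028; exp(-qT) = 0.99252805
P = K * exp(-rT) * N(-d2) - S_0 * exp(-qT) * N(-d1)
N(-d1) = 0.50033285; N(-d2) = 0.58349173
P = 101.9800 * 0.98906028 * 0.58349173 - 99.3900 * 0.99252805 * 0.50033285 = 9.4970

Answer: Price = 9.4970


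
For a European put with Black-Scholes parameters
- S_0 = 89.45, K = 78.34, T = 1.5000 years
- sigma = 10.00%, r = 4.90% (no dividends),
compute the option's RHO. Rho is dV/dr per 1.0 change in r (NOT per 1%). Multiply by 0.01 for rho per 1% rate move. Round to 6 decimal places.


Answer: Rho = -5.724429

Derivation:
d1 = 1.7442120943; d2 = 1.6217376072
phi(d1) = 0.0871541884; exp(-qT) = 1.0000000000; exp(-rT) = 0.9291361458
N(-d2) = 0.0524297714
Rho = -K*T*exp(-rT)*N(-d2) = -78.3400 * 1.5000 * 0.9291361458 * 0.0524297714 = -5.724429


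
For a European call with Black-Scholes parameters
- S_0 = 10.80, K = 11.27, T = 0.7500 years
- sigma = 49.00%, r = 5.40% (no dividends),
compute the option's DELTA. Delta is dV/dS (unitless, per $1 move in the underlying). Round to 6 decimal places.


Answer: Delta = 0.582086

Derivation:
d1 = 0.2072317634; d2 = -0.2171206844
phi(d1) = 0.3904673066; exp(-qT) = 1.0000000000; exp(-rT) = 0.9603091645
N(d1) = 0.5820855690
Delta = exp(-qT) * N(d1) = 1.0000000000 * 0.5820855690 = 0.582086


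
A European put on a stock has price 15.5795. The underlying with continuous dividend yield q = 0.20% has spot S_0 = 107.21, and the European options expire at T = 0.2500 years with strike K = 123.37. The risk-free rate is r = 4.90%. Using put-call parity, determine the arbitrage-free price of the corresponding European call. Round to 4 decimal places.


Put-call parity: C - P = S_0 * exp(-qT) - K * exp(-rT).
S_0 * exp(-qT) = 107.2100 * 0.99950012 = 107.15640840
K * exp(-rT) = 123.3700 * 0.98782473 = 121.86793642
C = P + S*exp(-qT) - K*exp(-rT)
C = 15.5795 + 107.15640840 - 121.86793642 = 0.8680

Answer: Call price = 0.8680


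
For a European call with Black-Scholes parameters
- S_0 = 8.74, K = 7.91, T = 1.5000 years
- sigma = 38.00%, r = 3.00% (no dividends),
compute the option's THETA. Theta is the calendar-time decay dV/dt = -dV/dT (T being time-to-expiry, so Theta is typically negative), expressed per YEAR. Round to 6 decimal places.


Answer: Theta = -0.587086

Derivation:
d1 = 0.5437918967; d2 = 0.0783888455
phi(d1) = 0.3441101922; exp(-qT) = 1.0000000000; exp(-rT) = 0.9559974818
Theta = -S*exp(-qT)*phi(d1)*sigma/(2*sqrt(T)) - r*K*exp(-rT)*N(d2) + q*S*exp(-qT)*N(d1)
N(d1) = 0.7067076572; N(d2) = 0.5312406269; sqrt(T) = 1.2247448714
Term 1 = -8.7400 * 1.0000000000 * 0.3441101922 * 0.3800 / (2 * 1.2247448714) = -0.4665701392
Term 2 = -0.0300 * 7.9100 * 0.9559974818 * 0.5312406269 = -0.1205162937
Term 3 = 0 (no dividend yield, q = 0)
Theta = -0.4665701392 + (-0.1205162937) + (0.0000000000) = -0.587086
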